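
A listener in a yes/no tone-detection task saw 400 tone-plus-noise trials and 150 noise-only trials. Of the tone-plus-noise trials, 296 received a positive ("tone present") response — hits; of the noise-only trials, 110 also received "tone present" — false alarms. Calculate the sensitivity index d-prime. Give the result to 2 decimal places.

H = 296/400 = 0.7400
FA = 110/150 = 0.7333
z(H) = 0.643
z(FA) = 0.623
d' = z(H) − z(FA) = 0.643 − 0.623 = 0.020

d-prime = 0.02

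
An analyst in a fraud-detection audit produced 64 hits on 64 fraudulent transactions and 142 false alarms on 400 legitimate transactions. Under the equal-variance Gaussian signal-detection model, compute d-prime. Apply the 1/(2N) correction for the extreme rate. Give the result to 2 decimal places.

d-prime = 2.79

The hit rate is 64/64 = 1, so apply the 1/(2N) correction: H → 1 − 1/(2·64) = 0.99219.
z(H) = z(0.99219) = 2.418
z(FA) = z(0.35500) = -0.372
d' = 2.418 − (-0.372) = 2.790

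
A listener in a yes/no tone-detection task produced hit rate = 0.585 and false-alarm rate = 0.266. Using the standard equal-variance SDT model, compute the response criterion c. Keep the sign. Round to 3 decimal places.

z(H) = z(0.585) = 0.2147
z(FA) = z(0.266) = -0.6250
c = −½·[z(H) + z(FA)] = −0.5 × (0.2147 + (-0.6250)) = 0.20515
c > 0: the listener has a conservative response bias.

c = 0.205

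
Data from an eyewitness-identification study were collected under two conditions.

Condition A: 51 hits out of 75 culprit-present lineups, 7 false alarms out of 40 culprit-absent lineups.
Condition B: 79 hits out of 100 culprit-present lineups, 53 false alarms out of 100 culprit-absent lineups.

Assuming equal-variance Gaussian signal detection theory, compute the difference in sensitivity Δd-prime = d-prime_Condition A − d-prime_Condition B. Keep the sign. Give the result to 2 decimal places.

Condition A: z(0.6800) = 0.468, z(0.1750) = -0.935, d' = 1.403
Condition B: z(0.7900) = 0.806, z(0.5300) = 0.075, d' = 0.731
Δd' = d'_Condition A − d'_Condition B = 1.403 − 0.731 = 0.672
Condition A has the higher sensitivity.

Δd-prime = 0.67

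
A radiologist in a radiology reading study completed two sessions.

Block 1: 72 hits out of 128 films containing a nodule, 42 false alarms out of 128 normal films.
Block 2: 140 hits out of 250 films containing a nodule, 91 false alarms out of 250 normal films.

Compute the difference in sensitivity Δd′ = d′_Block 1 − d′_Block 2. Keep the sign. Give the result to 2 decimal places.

Block 1: z(0.5625) = 0.157, z(0.3281) = -0.445, d' = 0.602
Block 2: z(0.5600) = 0.151, z(0.3640) = -0.348, d' = 0.499
Δd' = d'_Block 1 − d'_Block 2 = 0.602 − 0.499 = 0.103
Block 1 has the higher sensitivity.

Δd′ = 0.10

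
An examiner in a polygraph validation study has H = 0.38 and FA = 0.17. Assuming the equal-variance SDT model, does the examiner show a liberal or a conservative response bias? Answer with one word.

conservative

z(H) = -0.305, z(FA) = -0.954
c = −½·(z(H) + z(FA)) = 0.6295
c > 0 → conservative criterion (biased toward responding “no”).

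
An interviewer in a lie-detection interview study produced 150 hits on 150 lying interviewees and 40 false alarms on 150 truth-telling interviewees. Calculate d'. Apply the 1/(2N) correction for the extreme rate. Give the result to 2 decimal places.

The hit rate is 150/150 = 1, so apply the 1/(2N) correction: H → 1 − 1/(2·150) = 0.99667.
z(H) = z(0.99667) = 2.713
z(FA) = z(0.26667) = -0.623
d' = 2.713 − (-0.623) = 3.336

d' = 3.34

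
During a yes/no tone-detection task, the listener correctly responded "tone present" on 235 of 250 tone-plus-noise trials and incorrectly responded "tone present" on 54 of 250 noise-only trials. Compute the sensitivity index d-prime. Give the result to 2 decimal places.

d-prime = 2.34

H = 235/250 = 0.9400
FA = 54/250 = 0.2160
Φ⁻¹(H) = Φ⁻¹(0.9400) = 1.555
Φ⁻¹(FA) = Φ⁻¹(0.2160) = -0.786
d' = z(H) − z(FA) = 1.555 − (-0.786) = 2.341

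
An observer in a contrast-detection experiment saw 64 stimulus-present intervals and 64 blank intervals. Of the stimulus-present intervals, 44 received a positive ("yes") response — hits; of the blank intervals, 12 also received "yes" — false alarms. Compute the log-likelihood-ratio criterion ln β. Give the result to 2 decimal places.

ln β = 0.27

H = 44/64 = 0.6875
FA = 12/64 = 0.1875
z(0.6875) = 0.489, z(0.1875) = -0.887
ln β = −½·[z(H)² − z(FA)²] = −0.5 × (0.239 − 0.787) = 0.274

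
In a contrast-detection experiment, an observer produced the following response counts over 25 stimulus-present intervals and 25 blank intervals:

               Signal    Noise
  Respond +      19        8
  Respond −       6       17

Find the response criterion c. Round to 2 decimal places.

H = 19/25 = 0.7600
FA = 8/25 = 0.3200
z(H) = 0.7063
z(FA) = -0.4677
c = −½·[z(H) + z(FA)] = −0.5 × (0.7063 + (-0.4677)) = -0.1193

c = -0.12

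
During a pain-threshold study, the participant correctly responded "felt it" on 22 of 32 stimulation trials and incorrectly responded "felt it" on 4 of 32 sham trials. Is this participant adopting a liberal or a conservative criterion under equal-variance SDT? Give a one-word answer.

conservative

z(H) = 0.489, z(FA) = -1.150
c = −½·(z(H) + z(FA)) = 0.3305
c > 0 → conservative criterion (biased toward responding “no”).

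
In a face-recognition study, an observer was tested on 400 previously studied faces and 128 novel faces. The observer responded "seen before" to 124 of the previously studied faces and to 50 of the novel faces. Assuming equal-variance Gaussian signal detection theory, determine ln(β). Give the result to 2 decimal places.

H = 124/400 = 0.3100
FA = 50/128 = 0.3906
z(0.3100) = -0.496, z(0.3906) = -0.278
ln β = −½·[z(H)² − z(FA)²] = −0.5 × (0.246 − 0.077) = -0.0845

ln β = -0.08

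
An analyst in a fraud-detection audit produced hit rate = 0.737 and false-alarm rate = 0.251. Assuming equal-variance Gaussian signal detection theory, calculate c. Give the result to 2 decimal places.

c = 0.02

z(H) = z(0.737) = 0.6341
z(FA) = z(0.251) = -0.6713
c = −½·[z(H) + z(FA)] = −0.5 × (0.6341 + (-0.6713)) = 0.0186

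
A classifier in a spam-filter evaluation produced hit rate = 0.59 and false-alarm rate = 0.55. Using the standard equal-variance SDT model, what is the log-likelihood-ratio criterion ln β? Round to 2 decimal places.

Φ⁻¹(0.59) = 0.228, Φ⁻¹(0.55) = 0.126
ln β = −½·[z(H)² − z(FA)²] = −0.5 × (0.052 − 0.016) = -0.018

ln β = -0.02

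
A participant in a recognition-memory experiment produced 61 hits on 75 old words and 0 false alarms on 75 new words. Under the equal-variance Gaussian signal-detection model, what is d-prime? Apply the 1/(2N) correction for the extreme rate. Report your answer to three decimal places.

The false-alarm rate is 0/75 = 0, so apply the 1/(2N) correction: FA → 1/(2·75) = 0.00667.
z(H) = z(0.81333) = 0.8902
z(FA) = z(0.00667) = -2.4746
d' = 0.8902 − (-2.4746) = 3.3648

d-prime = 3.365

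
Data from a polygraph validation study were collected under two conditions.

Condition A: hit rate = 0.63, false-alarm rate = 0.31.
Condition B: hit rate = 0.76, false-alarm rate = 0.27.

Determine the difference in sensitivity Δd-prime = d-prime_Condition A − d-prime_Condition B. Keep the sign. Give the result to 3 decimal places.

Δd-prime = -0.491

Condition A: z(0.63) = 0.3319, z(0.31) = -0.4959, d' = 0.8278
Condition B: z(0.76) = 0.7063, z(0.27) = -0.6128, d' = 1.3191
Δd' = d'_Condition A − d'_Condition B = 0.8278 − 1.3191 = -0.4913
Condition B has the higher sensitivity.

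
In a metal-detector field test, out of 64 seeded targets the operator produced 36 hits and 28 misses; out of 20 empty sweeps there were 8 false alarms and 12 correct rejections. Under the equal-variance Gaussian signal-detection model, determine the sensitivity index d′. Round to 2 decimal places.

H = 36/64 = 0.5625
FA = 8/20 = 0.4000
z(H) = 0.1573
z(FA) = -0.2533
d' = z(H) − z(FA) = 0.1573 − (-0.2533) = 0.4106

d′ = 0.41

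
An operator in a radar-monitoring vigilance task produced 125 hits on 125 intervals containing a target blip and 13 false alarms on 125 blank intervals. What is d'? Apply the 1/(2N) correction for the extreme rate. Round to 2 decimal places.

d' = 3.91

The hit rate is 125/125 = 1, so apply the 1/(2N) correction: H → 1 − 1/(2·125) = 0.99600.
z(H) = z(0.99600) = 2.652
z(FA) = z(0.10400) = -1.259
d' = 2.652 − (-1.259) = 3.911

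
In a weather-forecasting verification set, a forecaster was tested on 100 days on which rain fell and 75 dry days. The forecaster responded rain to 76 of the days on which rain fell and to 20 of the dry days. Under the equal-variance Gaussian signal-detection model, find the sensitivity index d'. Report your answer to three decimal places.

d' = 1.329

H = 76/100 = 0.7600
FA = 20/75 = 0.2667
z(H) = 0.7063
z(FA) = -0.6228
d' = z(H) − z(FA) = 0.7063 − (-0.6228) = 1.3291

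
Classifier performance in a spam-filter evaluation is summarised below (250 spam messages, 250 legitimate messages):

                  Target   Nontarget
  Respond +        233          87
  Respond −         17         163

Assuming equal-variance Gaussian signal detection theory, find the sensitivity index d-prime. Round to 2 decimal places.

d-prime = 1.88

H = 233/250 = 0.9320
FA = 87/250 = 0.3480
z(H) = z(0.9320) = 1.491
z(FA) = z(0.3480) = -0.391
d' = z(H) − z(FA) = 1.491 − (-0.391) = 1.882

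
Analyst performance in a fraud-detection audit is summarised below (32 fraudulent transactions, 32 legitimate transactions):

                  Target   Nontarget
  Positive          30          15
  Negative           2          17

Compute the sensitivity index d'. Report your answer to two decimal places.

d' = 1.61

H = 30/32 = 0.9375
FA = 15/32 = 0.4688
z(H) = z(0.9375) = 1.5341
z(FA) = z(0.4688) = -0.0783
d' = z(H) − z(FA) = 1.5341 − (-0.0783) = 1.6124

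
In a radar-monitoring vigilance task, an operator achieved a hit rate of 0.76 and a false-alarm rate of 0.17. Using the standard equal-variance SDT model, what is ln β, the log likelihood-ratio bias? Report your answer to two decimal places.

ln β = 0.21

z(H) = 0.706
z(FA) = -0.954
ln β = −½·[z(H)² − z(FA)²] = −0.5 × (0.498 − 0.910) = 0.206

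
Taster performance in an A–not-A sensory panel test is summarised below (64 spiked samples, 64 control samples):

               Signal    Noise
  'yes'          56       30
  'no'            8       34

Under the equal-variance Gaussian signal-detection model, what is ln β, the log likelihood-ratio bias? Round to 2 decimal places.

H = 56/64 = 0.8750
FA = 30/64 = 0.4688
z(H) = 1.150
z(FA) = -0.078
ln β = −½·[z(H)² − z(FA)²] = −0.5 × (1.323 − 0.006) = -0.6585

ln β = -0.66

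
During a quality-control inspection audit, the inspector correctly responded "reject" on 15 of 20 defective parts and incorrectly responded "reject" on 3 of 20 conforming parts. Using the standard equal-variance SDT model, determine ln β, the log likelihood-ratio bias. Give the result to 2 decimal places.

H = 15/20 = 0.7500
FA = 3/20 = 0.1500
z(H) = z(0.7500) = 0.674
z(FA) = z(0.1500) = -1.036
ln β = −½·[z(H)² − z(FA)²] = −0.5 × (0.454 − 1.073) = 0.3095

ln β = 0.31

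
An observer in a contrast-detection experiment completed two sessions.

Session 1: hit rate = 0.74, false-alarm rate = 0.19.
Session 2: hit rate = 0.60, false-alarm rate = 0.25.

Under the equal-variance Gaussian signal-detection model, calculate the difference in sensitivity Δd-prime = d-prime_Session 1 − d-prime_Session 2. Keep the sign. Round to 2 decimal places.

Δd-prime = 0.59

Session 1: z(0.74) = 0.643, z(0.19) = -0.878, d' = 1.521
Session 2: z(0.60) = 0.253, z(0.25) = -0.674, d' = 0.927
Δd' = d'_Session 1 − d'_Session 2 = 1.521 − 0.927 = 0.594
Session 1 has the higher sensitivity.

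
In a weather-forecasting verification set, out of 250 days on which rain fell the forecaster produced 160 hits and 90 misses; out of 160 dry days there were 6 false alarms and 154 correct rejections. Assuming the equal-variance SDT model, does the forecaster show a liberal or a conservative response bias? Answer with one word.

z(H) = 0.358, z(FA) = -1.780
c = −½·(z(H) + z(FA)) = 0.711
c > 0 → conservative criterion (biased toward responding “no”).

conservative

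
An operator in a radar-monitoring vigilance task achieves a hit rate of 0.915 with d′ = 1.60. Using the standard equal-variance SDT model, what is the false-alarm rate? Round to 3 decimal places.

false-alarm rate = 0.410

z(hit rate) = z(0.915) = 1.3722
z(FA) = z(H) − d' = 1.3722 − 1.60 = -0.2278
false-alarm rate = Φ(-0.2278) = 0.4099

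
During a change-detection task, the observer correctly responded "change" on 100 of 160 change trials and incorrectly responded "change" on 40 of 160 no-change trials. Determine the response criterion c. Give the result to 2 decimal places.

H = 100/160 = 0.6250
FA = 40/160 = 0.2500
Φ⁻¹(H) = 0.3186
Φ⁻¹(FA) = -0.6745
c = −½·[z(H) + z(FA)] = −0.5 × (0.3186 + (-0.6745)) = 0.17795
c > 0: the observer has a conservative response bias.

c = 0.18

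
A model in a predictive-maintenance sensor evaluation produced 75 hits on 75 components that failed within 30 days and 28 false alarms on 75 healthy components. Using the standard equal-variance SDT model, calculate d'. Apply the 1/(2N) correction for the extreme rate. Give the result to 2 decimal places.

d' = 2.80

The hit rate is 75/75 = 1, so apply the 1/(2N) correction: H → 1 − 1/(2·75) = 0.99333.
z(H) = z(0.99333) = 2.475
z(FA) = z(0.37333) = -0.323
d' = 2.475 − (-0.323) = 2.798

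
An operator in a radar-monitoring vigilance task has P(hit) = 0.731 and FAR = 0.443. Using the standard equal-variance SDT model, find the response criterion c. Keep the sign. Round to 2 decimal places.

z(H) = z(0.731) = 0.616
z(FA) = z(0.443) = -0.143
c = −½·[z(H) + z(FA)] = −0.5 × (0.616 + (-0.143)) = -0.2365
c < 0: the operator has a liberal response bias.

c = -0.24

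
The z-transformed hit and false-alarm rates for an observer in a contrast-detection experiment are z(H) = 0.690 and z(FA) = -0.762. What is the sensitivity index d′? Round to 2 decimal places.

d′ = 1.45

d' = z(H) − z(FA) = 0.690 − (-0.762) = 1.452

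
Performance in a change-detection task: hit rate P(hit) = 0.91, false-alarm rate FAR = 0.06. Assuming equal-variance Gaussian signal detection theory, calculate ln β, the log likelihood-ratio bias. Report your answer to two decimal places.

ln β = 0.31

z(H) = z(0.91) = 1.341
z(FA) = z(0.06) = -1.555
ln β = −½·[z(H)² − z(FA)²] = −0.5 × (1.798 − 2.418) = 0.310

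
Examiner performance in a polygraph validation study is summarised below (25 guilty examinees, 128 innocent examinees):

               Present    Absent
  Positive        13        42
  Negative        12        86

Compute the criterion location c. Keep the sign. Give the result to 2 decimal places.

H = 13/25 = 0.5200
FA = 42/128 = 0.3281
z(0.5200) = 0.0502, z(0.3281) = -0.4452
c = −½·[z(H) + z(FA)] = −0.5 × (0.0502 + (-0.4452)) = 0.1975

c = 0.20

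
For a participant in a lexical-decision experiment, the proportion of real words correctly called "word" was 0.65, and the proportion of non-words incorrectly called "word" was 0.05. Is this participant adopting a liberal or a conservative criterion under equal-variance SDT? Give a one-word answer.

z(H) = 0.385, z(FA) = -1.645
c = −½·(z(H) + z(FA)) = 0.630
c > 0 → conservative criterion (biased toward responding “no”).

conservative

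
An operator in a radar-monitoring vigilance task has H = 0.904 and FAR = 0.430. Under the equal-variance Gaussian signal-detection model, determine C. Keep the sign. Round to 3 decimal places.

z(H) = z(0.904) = 1.3047
z(FA) = z(0.430) = -0.1764
c = −½·[z(H) + z(FA)] = −0.5 × (1.3047 + (-0.1764)) = -0.56415

C = -0.564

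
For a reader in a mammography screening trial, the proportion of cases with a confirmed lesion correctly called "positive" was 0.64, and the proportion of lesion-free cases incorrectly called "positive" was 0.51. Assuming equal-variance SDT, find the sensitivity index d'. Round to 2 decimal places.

d' = 0.33

Φ⁻¹(0.64) = 0.358, Φ⁻¹(0.51) = 0.025
d' = z(H) − z(FA) = 0.358 − 0.025 = 0.333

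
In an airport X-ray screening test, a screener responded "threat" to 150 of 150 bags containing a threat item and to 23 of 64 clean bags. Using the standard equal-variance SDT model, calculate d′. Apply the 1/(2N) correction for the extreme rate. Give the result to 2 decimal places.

d′ = 3.07

The hit rate is 150/150 = 1, so apply the 1/(2N) correction: H → 1 − 1/(2·150) = 0.99667.
z(H) = z(0.99667) = 2.713
z(FA) = z(0.35938) = -0.360
d' = 2.713 − (-0.360) = 3.073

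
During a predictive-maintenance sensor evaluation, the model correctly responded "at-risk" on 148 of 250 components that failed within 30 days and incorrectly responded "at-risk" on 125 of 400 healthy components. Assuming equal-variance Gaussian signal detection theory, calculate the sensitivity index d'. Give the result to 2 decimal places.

d' = 0.72

H = 148/250 = 0.5920
FA = 125/400 = 0.3125
z(H) = 0.2327
z(FA) = -0.4888
d' = z(H) − z(FA) = 0.2327 − (-0.4888) = 0.7215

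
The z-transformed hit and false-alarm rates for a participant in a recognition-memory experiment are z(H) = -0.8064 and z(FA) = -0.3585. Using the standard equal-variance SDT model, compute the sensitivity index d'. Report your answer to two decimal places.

d' = z(H) − z(FA) = -0.8064 − (-0.3585) = -0.4479

d' = -0.45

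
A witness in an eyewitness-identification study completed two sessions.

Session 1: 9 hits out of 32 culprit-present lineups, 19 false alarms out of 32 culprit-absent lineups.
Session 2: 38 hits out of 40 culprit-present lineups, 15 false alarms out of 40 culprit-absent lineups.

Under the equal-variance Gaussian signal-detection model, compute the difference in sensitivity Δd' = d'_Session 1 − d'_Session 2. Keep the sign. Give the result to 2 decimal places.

Δd' = -2.78

Session 1: z(0.2812) = -0.579, z(0.5938) = 0.237, d' = -0.816
Session 2: z(0.9500) = 1.645, z(0.3750) = -0.319, d' = 1.964
Δd' = d'_Session 1 − d'_Session 2 = -0.816 − 1.964 = -2.780
Session 2 has the higher sensitivity.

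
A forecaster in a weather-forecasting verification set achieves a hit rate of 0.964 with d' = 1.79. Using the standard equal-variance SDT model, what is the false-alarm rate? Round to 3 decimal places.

false-alarm rate = 0.504

z(hit rate) = z(0.964) = 1.7991
z(FA) = z(H) − d' = 1.7991 − 1.79 = 0.0091
false-alarm rate = Φ(0.0091) = 0.5036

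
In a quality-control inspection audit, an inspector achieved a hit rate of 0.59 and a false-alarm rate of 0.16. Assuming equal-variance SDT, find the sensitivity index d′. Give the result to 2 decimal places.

d′ = 1.22

z(H) = 0.228
z(FA) = -0.994
d' = z(H) − z(FA) = 0.228 − (-0.994) = 1.222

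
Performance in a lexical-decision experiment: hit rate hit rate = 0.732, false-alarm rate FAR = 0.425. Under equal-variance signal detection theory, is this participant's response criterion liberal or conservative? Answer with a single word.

z(H) = 0.619, z(FA) = -0.189
c = −½·(z(H) + z(FA)) = -0.215
c < 0 → liberal criterion (biased toward responding “yes”).

liberal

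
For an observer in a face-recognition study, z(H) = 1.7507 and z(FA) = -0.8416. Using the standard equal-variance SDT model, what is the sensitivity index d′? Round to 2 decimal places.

d′ = 2.59

d' = z(H) − z(FA) = 1.7507 − (-0.8416) = 2.5923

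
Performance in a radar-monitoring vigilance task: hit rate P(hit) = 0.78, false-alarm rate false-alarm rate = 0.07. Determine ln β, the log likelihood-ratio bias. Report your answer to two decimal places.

ln β = 0.79

z(H) = z(0.78) = 0.772
z(FA) = z(0.07) = -1.476
ln β = −½·[z(H)² − z(FA)²] = −0.5 × (0.596 − 2.179) = 0.7915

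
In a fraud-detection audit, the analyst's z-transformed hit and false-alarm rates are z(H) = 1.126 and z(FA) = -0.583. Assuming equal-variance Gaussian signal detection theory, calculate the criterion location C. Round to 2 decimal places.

C = -0.27

c = −½·[z(H) + z(FA)] = −½·(1.126 + (-0.583)) = -0.2715
c < 0: the analyst has a liberal response bias.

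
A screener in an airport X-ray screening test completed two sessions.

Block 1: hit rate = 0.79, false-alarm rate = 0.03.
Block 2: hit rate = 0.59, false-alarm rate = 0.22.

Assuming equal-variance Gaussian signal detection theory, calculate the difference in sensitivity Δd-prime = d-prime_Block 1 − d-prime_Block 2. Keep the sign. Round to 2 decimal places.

Δd-prime = 1.69

Block 1: z(0.79) = 0.806, z(0.03) = -1.881, d' = 2.687
Block 2: z(0.59) = 0.228, z(0.22) = -0.772, d' = 1.000
Δd' = d'_Block 1 − d'_Block 2 = 2.687 − 1.000 = 1.687
Block 1 has the higher sensitivity.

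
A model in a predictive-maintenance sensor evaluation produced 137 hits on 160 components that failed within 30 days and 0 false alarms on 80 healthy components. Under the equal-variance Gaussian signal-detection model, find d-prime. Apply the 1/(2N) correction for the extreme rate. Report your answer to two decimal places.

The false-alarm rate is 0/80 = 0, so apply the 1/(2N) correction: FA → 1/(2·80) = 0.00625.
z(H) = z(0.85625) = 1.064
z(FA) = z(0.00625) = -2.498
d' = 1.064 − (-2.498) = 3.562

d-prime = 3.56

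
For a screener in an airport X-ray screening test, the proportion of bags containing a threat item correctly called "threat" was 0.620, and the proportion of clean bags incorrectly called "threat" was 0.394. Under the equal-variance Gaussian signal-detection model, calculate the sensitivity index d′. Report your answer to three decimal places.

d′ = 0.574

z(H) = z(0.620) = 0.3055
z(FA) = z(0.394) = -0.2689
d' = z(H) − z(FA) = 0.3055 − (-0.2689) = 0.5744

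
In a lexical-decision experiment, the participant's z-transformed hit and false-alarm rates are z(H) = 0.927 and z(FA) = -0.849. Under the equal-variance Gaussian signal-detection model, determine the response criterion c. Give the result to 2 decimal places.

c = −½·[z(H) + z(FA)] = −½·(0.927 + (-0.849)) = -0.039

c = -0.04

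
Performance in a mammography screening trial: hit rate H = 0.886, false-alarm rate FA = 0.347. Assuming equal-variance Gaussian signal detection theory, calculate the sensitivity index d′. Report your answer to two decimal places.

z(0.886) = 1.2055, z(0.347) = -0.3934
d' = z(H) − z(FA) = 1.2055 − (-0.3934) = 1.5989

d′ = 1.60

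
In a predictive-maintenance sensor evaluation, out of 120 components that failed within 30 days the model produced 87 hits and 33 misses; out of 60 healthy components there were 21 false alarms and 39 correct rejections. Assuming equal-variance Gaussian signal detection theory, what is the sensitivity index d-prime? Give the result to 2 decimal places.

d-prime = 0.98

H = 87/120 = 0.7250
FA = 21/60 = 0.3500
Φ⁻¹(0.7250) = 0.5978, Φ⁻¹(0.3500) = -0.3853
d' = z(H) − z(FA) = 0.5978 − (-0.3853) = 0.9831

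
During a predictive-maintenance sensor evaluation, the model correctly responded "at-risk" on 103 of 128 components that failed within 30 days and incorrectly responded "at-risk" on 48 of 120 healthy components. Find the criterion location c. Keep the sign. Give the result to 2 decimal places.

c = -0.30

H = 103/128 = 0.8047
FA = 48/120 = 0.4000
Φ⁻¹(0.8047) = 0.8585, Φ⁻¹(0.4000) = -0.2533
c = −½·[z(H) + z(FA)] = −0.5 × (0.8585 + (-0.2533)) = -0.3026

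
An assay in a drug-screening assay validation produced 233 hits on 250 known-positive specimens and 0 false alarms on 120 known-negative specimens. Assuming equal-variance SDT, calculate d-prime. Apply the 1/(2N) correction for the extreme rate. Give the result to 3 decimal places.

d-prime = 4.129

The false-alarm rate is 0/120 = 0, so apply the 1/(2N) correction: FA → 1/(2·120) = 0.00417.
z(H) = z(0.93200) = 1.4909
z(FA) = z(0.00417) = -2.6380
d' = 1.4909 − (-2.6380) = 4.1289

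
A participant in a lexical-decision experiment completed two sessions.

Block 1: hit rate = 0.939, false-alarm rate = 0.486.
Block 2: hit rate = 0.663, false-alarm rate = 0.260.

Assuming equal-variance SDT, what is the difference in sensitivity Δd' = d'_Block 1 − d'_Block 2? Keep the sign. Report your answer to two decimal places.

Δd' = 0.52

Block 1: z(0.939) = 1.546, z(0.486) = -0.035, d' = 1.581
Block 2: z(0.663) = 0.421, z(0.260) = -0.643, d' = 1.064
Δd' = d'_Block 1 − d'_Block 2 = 1.581 − 1.064 = 0.517
Block 1 has the higher sensitivity.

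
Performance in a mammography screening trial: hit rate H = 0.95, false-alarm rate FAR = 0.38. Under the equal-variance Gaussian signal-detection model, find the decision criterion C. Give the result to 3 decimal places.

C = -0.670

z(H) = 1.6449
z(FA) = -0.3055
c = −½·[z(H) + z(FA)] = −0.5 × (1.6449 + (-0.3055)) = -0.6697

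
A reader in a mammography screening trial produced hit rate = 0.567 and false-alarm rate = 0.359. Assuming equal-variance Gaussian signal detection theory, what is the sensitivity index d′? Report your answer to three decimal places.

d′ = 0.530

z(0.567) = 0.1687, z(0.359) = -0.3611
d' = z(H) − z(FA) = 0.1687 − (-0.3611) = 0.5298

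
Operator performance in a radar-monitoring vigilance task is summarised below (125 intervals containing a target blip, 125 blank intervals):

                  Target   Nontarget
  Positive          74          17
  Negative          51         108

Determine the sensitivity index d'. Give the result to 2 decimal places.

d' = 1.33

H = 74/125 = 0.5920
FA = 17/125 = 0.1360
z(H) = 0.233
z(FA) = -1.098
d' = z(H) − z(FA) = 0.233 − (-1.098) = 1.331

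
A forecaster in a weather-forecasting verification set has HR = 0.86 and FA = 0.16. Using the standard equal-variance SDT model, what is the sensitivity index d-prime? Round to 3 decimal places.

z(H) = z(0.86) = 1.0803
z(FA) = z(0.16) = -0.9945
d' = z(H) − z(FA) = 1.0803 − (-0.9945) = 2.0748

d-prime = 2.075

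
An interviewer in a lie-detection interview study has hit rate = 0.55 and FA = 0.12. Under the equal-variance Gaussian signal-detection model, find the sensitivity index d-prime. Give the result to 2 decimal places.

d-prime = 1.30

z(H) = z(0.55) = 0.126
z(FA) = z(0.12) = -1.175
d' = z(H) − z(FA) = 0.126 − (-1.175) = 1.301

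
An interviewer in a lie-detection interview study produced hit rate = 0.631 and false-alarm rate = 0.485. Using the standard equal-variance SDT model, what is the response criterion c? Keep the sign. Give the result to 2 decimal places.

Φ⁻¹(H) = Φ⁻¹(0.631) = 0.3345
Φ⁻¹(FA) = Φ⁻¹(0.485) = -0.0376
c = −½·[z(H) + z(FA)] = −0.5 × (0.3345 + (-0.0376)) = -0.14845

c = -0.15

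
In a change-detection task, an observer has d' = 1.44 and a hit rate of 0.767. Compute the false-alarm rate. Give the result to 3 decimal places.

z(hit rate) = z(0.767) = 0.7290
z(FA) = z(H) − d' = 0.7290 − 1.44 = -0.7110
false-alarm rate = Φ(-0.7110) = 0.2385

false-alarm rate = 0.239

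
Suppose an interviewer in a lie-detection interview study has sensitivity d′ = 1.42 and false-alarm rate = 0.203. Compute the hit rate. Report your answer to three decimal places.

z(false-alarm rate) = z(0.203) = -0.8310
z(H) = z(FA) + d' = -0.8310 + 1.42 = 0.5890
hit rate = Φ(0.5890) = 0.7221

hit rate = 0.722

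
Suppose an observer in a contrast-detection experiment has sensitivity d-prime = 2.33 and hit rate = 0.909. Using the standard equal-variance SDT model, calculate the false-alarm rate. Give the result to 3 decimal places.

z(hit rate) = z(0.909) = 1.3346
z(FA) = z(H) − d' = 1.3346 − 2.33 = -0.9954
false-alarm rate = Φ(-0.9954) = 0.1598

false-alarm rate = 0.160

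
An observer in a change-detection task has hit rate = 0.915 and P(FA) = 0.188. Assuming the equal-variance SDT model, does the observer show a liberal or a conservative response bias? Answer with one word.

liberal

z(H) = 1.372, z(FA) = -0.885
c = −½·(z(H) + z(FA)) = -0.2435
c < 0 → liberal criterion (biased toward responding “yes”).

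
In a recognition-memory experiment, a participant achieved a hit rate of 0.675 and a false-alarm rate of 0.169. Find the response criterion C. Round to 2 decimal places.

C = 0.25

Φ⁻¹(0.675) = 0.4538, Φ⁻¹(0.169) = -0.9581
c = −½·[z(H) + z(FA)] = −0.5 × (0.4538 + (-0.9581)) = 0.25215
c > 0: the participant has a conservative response bias.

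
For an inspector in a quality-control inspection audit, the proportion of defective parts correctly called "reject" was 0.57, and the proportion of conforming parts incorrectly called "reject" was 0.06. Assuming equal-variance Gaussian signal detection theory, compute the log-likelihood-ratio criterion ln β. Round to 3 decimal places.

Φ⁻¹(H) = 0.1764
Φ⁻¹(FA) = -1.5548
ln β = −½·[z(H)² − z(FA)²] = −0.5 × (0.0311 − 2.4174) = 1.19315

ln β = 1.193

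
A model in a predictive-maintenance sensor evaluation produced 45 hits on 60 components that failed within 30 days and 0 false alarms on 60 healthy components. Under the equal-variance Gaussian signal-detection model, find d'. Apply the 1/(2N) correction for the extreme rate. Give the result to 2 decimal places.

The false-alarm rate is 0/60 = 0, so apply the 1/(2N) correction: FA → 1/(2·60) = 0.00833.
z(H) = z(0.75000) = 0.674
z(FA) = z(0.00833) = -2.394
d' = 0.674 − (-2.394) = 3.068

d' = 3.07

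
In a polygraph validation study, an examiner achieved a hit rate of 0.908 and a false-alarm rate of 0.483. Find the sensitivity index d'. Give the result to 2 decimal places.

d' = 1.37

Φ⁻¹(H) = Φ⁻¹(0.908) = 1.329
Φ⁻¹(FA) = Φ⁻¹(0.483) = -0.043
d' = z(H) − z(FA) = 1.329 − (-0.043) = 1.372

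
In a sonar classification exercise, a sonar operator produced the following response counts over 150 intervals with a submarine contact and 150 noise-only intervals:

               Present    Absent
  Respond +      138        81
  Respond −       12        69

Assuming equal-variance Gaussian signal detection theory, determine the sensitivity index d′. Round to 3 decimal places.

H = 138/150 = 0.9200
FA = 81/150 = 0.5400
z(0.9200) = 1.4051, z(0.5400) = 0.1004
d' = z(H) − z(FA) = 1.4051 − 0.1004 = 1.3047

d′ = 1.305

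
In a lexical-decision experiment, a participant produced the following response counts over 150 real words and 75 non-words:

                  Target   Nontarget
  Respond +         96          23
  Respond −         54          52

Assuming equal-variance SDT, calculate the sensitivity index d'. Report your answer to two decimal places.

d' = 0.86

H = 96/150 = 0.6400
FA = 23/75 = 0.3067
z(H) = z(0.6400) = 0.358
z(FA) = z(0.3067) = -0.505
d' = z(H) − z(FA) = 0.358 − (-0.505) = 0.863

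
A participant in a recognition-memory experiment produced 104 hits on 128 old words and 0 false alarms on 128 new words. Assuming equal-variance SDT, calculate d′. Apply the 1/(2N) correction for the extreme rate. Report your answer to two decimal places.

The false-alarm rate is 0/128 = 0, so apply the 1/(2N) correction: FA → 1/(2·128) = 0.00391.
z(H) = z(0.81250) = 0.887
z(FA) = z(0.00391) = -2.660
d' = 0.887 − (-2.660) = 3.547

d′ = 3.55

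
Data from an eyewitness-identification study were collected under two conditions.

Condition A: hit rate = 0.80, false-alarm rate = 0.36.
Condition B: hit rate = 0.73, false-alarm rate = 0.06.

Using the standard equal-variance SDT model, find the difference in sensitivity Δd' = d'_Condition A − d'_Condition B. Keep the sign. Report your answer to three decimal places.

Δd' = -0.968

Condition A: z(0.80) = 0.8416, z(0.36) = -0.3585, d' = 1.2001
Condition B: z(0.73) = 0.6128, z(0.06) = -1.5548, d' = 2.1676
Δd' = d'_Condition A − d'_Condition B = 1.2001 − 2.1676 = -0.9675
Condition B has the higher sensitivity.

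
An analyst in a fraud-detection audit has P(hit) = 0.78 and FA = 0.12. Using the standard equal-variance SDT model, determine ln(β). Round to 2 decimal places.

Φ⁻¹(H) = 0.772
Φ⁻¹(FA) = -1.175
ln β = −½·[z(H)² − z(FA)²] = −0.5 × (0.596 − 1.381) = 0.3925

ln β = 0.39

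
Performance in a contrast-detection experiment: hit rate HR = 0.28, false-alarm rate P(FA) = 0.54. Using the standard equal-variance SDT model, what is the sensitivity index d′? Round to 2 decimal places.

z(H) = z(0.28) = -0.583
z(FA) = z(0.54) = 0.100
d' = z(H) − z(FA) = -0.583 − 0.100 = -0.683

d′ = -0.68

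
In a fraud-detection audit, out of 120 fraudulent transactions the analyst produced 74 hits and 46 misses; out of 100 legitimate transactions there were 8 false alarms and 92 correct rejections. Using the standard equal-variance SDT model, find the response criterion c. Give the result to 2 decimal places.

c = 0.55

H = 74/120 = 0.6167
FA = 8/100 = 0.0800
Φ⁻¹(H) = Φ⁻¹(0.6167) = 0.2968
Φ⁻¹(FA) = Φ⁻¹(0.0800) = -1.4051
c = −½·[z(H) + z(FA)] = −0.5 × (0.2968 + (-1.4051)) = 0.55415
c > 0: the analyst has a conservative response bias.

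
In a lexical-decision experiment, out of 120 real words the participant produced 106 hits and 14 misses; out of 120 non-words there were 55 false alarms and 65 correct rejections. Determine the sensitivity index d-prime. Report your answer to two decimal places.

d-prime = 1.30

H = 106/120 = 0.8833
FA = 55/120 = 0.4583
z(H) = z(0.8833) = 1.192
z(FA) = z(0.4583) = -0.105
d' = z(H) − z(FA) = 1.192 − (-0.105) = 1.297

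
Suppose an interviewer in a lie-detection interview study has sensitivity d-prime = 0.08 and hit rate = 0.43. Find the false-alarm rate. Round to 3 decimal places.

false-alarm rate = 0.399

z(hit rate) = z(0.43) = -0.1764
z(FA) = z(H) − d' = -0.1764 − 0.08 = -0.2564
false-alarm rate = Φ(-0.2564) = 0.3988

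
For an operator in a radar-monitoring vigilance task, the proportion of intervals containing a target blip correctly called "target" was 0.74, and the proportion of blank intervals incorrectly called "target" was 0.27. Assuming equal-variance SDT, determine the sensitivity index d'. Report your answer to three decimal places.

z(0.74) = 0.6433, z(0.27) = -0.6128
d' = z(H) − z(FA) = 0.6433 − (-0.6128) = 1.2561

d' = 1.256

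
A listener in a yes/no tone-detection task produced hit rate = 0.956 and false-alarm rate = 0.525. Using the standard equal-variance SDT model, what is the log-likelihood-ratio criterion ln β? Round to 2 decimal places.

Φ⁻¹(H) = 1.706
Φ⁻¹(FA) = 0.063
ln β = −½·[z(H)² − z(FA)²] = −0.5 × (2.910 − 0.004) = -1.453

ln β = -1.45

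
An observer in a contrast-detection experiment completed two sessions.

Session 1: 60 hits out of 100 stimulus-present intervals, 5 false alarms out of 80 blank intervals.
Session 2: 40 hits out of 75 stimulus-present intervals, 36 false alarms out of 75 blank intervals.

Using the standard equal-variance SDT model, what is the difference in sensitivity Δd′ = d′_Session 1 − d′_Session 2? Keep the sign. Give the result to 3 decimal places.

Δd′ = 1.654

Session 1: z(0.6000) = 0.2533, z(0.0625) = -1.5341, d' = 1.7874
Session 2: z(0.5333) = 0.0836, z(0.4800) = -0.0502, d' = 0.1338
Δd' = d'_Session 1 − d'_Session 2 = 1.7874 − 0.1338 = 1.6536
Session 1 has the higher sensitivity.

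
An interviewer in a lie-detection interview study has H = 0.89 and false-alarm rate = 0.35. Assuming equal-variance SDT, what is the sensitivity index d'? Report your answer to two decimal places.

d' = 1.61

Φ⁻¹(H) = 1.2265
Φ⁻¹(FA) = -0.3853
d' = z(H) − z(FA) = 1.2265 − (-0.3853) = 1.6118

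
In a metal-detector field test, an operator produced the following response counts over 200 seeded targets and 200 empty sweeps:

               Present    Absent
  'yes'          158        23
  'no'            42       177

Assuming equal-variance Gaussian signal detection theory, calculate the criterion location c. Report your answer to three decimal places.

c = 0.197

H = 158/200 = 0.7900
FA = 23/200 = 0.1150
z(H) = z(0.7900) = 0.8064
z(FA) = z(0.1150) = -1.2004
c = −½·[z(H) + z(FA)] = −0.5 × (0.8064 + (-1.2004)) = 0.1970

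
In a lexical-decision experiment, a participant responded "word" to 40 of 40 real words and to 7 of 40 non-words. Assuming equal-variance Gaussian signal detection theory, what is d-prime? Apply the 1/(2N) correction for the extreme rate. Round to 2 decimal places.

The hit rate is 40/40 = 1, so apply the 1/(2N) correction: H → 1 − 1/(2·40) = 0.98750.
z(H) = z(0.98750) = 2.241
z(FA) = z(0.17500) = -0.935
d' = 2.241 − (-0.935) = 3.176

d-prime = 3.18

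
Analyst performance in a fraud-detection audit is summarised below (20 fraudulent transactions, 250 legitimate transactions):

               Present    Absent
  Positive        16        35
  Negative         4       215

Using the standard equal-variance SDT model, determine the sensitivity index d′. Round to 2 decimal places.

H = 16/20 = 0.8000
FA = 35/250 = 0.1400
z(H) = z(0.8000) = 0.8416
z(FA) = z(0.1400) = -1.0803
d' = z(H) − z(FA) = 0.8416 − (-1.0803) = 1.9219

d′ = 1.92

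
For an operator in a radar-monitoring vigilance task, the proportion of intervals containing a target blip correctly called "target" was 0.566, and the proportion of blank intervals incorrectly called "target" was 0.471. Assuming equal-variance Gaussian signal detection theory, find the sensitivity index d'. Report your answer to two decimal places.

d' = 0.24

z(0.566) = 0.166, z(0.471) = -0.073
d' = z(H) − z(FA) = 0.166 − (-0.073) = 0.239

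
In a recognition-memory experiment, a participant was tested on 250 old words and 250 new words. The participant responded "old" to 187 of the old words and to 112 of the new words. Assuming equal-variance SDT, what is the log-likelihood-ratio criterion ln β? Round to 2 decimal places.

H = 187/250 = 0.7480
FA = 112/250 = 0.4480
z(H) = z(0.7480) = 0.668
z(FA) = z(0.4480) = -0.131
ln β = −½·[z(H)² − z(FA)²] = −0.5 × (0.446 − 0.017) = -0.2145

ln β = -0.21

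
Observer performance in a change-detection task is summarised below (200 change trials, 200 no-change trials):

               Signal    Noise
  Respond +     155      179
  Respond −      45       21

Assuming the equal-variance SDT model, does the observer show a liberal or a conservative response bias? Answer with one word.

z(H) = 0.755, z(FA) = 1.254
c = −½·(z(H) + z(FA)) = -1.0045
c < 0 → liberal criterion (biased toward responding “yes”).

liberal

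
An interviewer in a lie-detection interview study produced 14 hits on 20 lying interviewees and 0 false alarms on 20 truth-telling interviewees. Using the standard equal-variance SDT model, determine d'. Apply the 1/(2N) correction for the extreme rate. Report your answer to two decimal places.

The false-alarm rate is 0/20 = 0, so apply the 1/(2N) correction: FA → 1/(2·20) = 0.02500.
z(H) = z(0.70000) = 0.524
z(FA) = z(0.02500) = -1.960
d' = 0.524 − (-1.960) = 2.484

d' = 2.48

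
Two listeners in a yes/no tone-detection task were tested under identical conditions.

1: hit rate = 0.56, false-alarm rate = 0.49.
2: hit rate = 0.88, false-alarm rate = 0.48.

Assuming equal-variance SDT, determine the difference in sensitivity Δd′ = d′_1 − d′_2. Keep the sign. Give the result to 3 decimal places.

1: z(0.56) = 0.1510, z(0.49) = -0.0251, d' = 0.1761
2: z(0.88) = 1.1750, z(0.48) = -0.0502, d' = 1.2252
Δd' = d'_1 − d'_2 = 0.1761 − 1.2252 = -1.0491
2 has the higher sensitivity.

Δd′ = -1.049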